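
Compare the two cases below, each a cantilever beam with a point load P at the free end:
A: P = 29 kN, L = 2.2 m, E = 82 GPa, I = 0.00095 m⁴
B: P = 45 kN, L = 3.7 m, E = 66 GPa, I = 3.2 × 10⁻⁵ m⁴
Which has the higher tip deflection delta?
Model: a cantilever beam with a point load P at the free end, so delta = (P·L^3) / (3·E·I) (SI units).
  A: delta = (29000 × 2.2^3) / (3 × (8.2 × 10¹⁰) × 0.00095) = 0.001321 m = 1.321 mm
  B: delta = (45000 × 3.7^3) / (3 × (6.6 × 10¹⁰) × (3.2 × 10⁻⁵)) = 0.3598 m = 359.8 mm
359.8 mm > 1.321 mm, so B is larger.
Final answer: B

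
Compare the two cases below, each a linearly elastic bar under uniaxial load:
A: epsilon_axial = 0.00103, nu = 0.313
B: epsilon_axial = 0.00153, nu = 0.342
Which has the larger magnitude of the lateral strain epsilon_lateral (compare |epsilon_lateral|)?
Model: a linearly elastic bar under uniaxial load, so epsilon_lateral = -nu·epsilon_axial (SI units).
  A: epsilon_lateral = -(0.313 × 0.00103) = -0.0003224
  B: epsilon_lateral = -(0.342 × 0.00153) = -0.0005233
|epsilon_lateral|: A = 0.0003224, B = 0.0005233, so B is larger in magnitude.
Final answer: B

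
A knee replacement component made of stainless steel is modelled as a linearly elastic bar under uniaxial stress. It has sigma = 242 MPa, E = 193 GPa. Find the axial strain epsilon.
Model: a linearly elastic bar under uniaxial stress, so epsilon = sigma / E.
Convert to SI units:
  sigma = 242 MPa = 2.42 × 10⁸ Pa
  E = 193 GPa = 1.93 × 10¹¹ Pa
Substitute:
  epsilon = (2.42 × 10⁸) / (1.93 × 10¹¹)
  epsilon = 0.001254
Final answer: epsilon = 0.001254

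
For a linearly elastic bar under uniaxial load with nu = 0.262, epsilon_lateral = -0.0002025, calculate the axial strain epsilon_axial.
Model: a linearly elastic bar under uniaxial load, so epsilon_lateral = -nu·epsilon_axial.
Solve for epsilon_axial: epsilon_axial = -epsilon_lateral / nu.
Substitute:
  epsilon_axial = -(-0.0002025) / 0.262
  epsilon_axial = 0.0007729
Final answer: epsilon_axial = 0.0007729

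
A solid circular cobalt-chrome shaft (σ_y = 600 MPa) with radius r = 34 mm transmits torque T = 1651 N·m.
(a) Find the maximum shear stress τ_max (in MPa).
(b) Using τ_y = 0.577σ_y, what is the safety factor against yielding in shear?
(a) For a solid circular shaft, τ_max = T·r/J with J = π·r^4/2, i.e. τ_max = 2·T / (π·r^3). Convert r = 34 mm = 0.034 m.
  τ_max = (2 × 1651) / (π × 0.034^3) = 2.674 × 10⁷ Pa = 26.74 MPa
(b) τ_y = 0.577 × 600 = 346.2 MPa
  SF = τ_y/τ_max = 346.2 / 26.74 = 12.95
Final answer: (a) τ_max = 26.74 MPa, (b) SF = 12.95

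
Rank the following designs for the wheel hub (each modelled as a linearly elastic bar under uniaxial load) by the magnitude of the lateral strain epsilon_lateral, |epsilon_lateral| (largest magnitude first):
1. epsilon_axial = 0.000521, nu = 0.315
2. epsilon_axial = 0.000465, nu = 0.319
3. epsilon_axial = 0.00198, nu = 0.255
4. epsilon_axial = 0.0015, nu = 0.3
Model: a linearly elastic bar under uniaxial load, so epsilon_lateral = -nu·epsilon_axial (SI units).
  Case 1: epsilon_lateral = -(0.315 × 0.000521) = -0.0001641
  Case 2: epsilon_lateral = -(0.319 × 0.000465) = -0.0001483
  Case 3: epsilon_lateral = -(0.255 × 0.00198) = -0.0005049
  Case 4: epsilon_lateral = -(0.3 × 0.0015) = -0.00045
Ordering by |epsilon_lateral|: 0.0005049 (case 3) > 0.00045 (case 4) > 0.0001641 (case 1) > 0.0001483 (case 2)
Final answer: 3, 4, 1, 2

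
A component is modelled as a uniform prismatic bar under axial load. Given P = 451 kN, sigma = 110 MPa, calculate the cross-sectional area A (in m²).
Model: a uniform prismatic bar under axial load, so sigma = P / A.
Solve for A: A = P / sigma.
Convert to SI units:
  P = 451 kN = 451000 N
  sigma = 110 MPa = 1.1 × 10⁸ Pa
Substitute:
  A = 451000 / (1.1 × 10⁸)
  A = 0.0041 m²
Final answer: A = 0.0041 m²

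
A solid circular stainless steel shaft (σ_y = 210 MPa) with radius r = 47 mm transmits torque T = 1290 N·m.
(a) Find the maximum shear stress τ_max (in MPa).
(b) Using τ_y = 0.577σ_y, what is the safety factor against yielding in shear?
(a) For a solid circular shaft, τ_max = T·r/J with J = π·r^4/2, i.e. τ_max = 2·T / (π·r^3). Convert r = 47 mm = 0.047 m.
  τ_max = (2 × 1290) / (π × 0.047^3) = 7.91 × 10⁶ Pa = 7.91 MPa
(b) τ_y = 0.577 × 210 = 121.17 MPa
  SF = τ_y/τ_max = 121.17 / 7.91 = 15.32
Final answer: (a) τ_max = 7.91 MPa, (b) SF = 15.32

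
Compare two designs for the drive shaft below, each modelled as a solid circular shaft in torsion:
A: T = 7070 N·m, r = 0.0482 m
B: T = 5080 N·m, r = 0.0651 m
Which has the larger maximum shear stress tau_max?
Model: a solid circular shaft in torsion, so tau_max = (2·T) / (π·r^3) (SI units).
  A: tau_max = (2 × 7070) / (π × 0.0482^3) = 4.019 × 10⁷ Pa = 40.19 MPa
  B: tau_max = (2 × 5080) / (π × 0.0651^3) = 1.172 × 10⁷ Pa = 11.72 MPa
40.19 MPa > 11.72 MPa, so A is larger.
Final answer: A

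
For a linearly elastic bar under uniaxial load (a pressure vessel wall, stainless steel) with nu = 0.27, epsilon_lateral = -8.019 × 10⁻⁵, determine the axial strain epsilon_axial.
Model: a linearly elastic bar under uniaxial load, so epsilon_lateral = -nu·epsilon_axial.
Solve for epsilon_axial: epsilon_axial = -epsilon_lateral / nu.
Substitute:
  epsilon_axial = -(-8.019 × 10⁻⁵) / 0.27
  epsilon_axial = 0.000297
Final answer: epsilon_axial = 0.000297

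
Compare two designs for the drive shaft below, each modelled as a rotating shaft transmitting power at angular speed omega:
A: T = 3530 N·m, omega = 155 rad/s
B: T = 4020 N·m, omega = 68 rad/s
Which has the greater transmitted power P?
Model: a rotating shaft transmitting power at angular speed omega, so P = T·omega (SI units).
  A: P = 3530 × 155 = 547200 W = 547.2 kW
  B: P = 4020 × 68 = 273400 W = 273.4 kW
547.2 kW > 273.4 kW, so A is larger.
Final answer: A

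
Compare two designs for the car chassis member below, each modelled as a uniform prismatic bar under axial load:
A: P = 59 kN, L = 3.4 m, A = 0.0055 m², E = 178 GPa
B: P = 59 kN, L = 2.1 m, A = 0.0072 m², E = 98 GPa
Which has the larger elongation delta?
Model: a uniform prismatic bar under axial load, so delta = (P·L) / (A·E) (SI units).
  A: delta = (59000 × 3.4) / (0.0055 × (1.78 × 10¹¹)) = 0.0002049 m = 0.2049 mm
  B: delta = (59000 × 2.1) / (0.0072 × (9.8 × 10¹⁰)) = 0.0001756 m = 0.1756 mm
0.2049 mm > 0.1756 mm, so A is larger.
Final answer: A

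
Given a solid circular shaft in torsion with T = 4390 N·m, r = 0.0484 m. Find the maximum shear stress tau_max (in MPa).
Model: a solid circular shaft in torsion, so tau_max = (2·T) / (π·r^3).
Substitute:
  tau_max = (2 × 4390) / (π × 0.0484^3)
  tau_max = 2.465 × 10⁷ Pa
Convert: tau_max = 2.465 × 10⁷ Pa = 24.65 MPa
Final answer: tau_max = 24.65 MPa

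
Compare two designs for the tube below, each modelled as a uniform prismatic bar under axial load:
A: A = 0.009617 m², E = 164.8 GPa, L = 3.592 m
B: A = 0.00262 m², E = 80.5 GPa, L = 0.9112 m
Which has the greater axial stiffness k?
Model: a uniform prismatic bar under axial load, so k = (A·E) / L (SI units).
  A: k = (0.009617 × (1.648 × 10¹¹)) / 3.592 = 4.412 × 10⁸ N/m = 441.2 MN/m
  B: k = (0.00262 × (8.05 × 10¹⁰)) / 0.9112 = 2.315 × 10⁸ N/m = 231.5 MN/m
441.2 MN/m > 231.5 MN/m, so A is larger.
Final answer: A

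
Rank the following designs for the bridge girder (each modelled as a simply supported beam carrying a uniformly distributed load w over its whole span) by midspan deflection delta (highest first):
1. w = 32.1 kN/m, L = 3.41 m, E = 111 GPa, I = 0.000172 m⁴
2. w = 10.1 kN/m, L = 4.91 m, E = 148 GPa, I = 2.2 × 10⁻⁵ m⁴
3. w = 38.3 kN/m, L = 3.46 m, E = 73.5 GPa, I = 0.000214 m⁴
Model: a simply supported beam carrying a uniformly distributed load w over its whole span, so delta = (5·w·L^4) / (384·E·I) (SI units).
  Case 1: delta = (5 × 32100 × 3.41^4) / (384 × (1.11 × 10¹¹) × 0.000172) = 0.00296 m = 2.96 mm
  Case 2: delta = (5 × 10100 × 4.91^4) / (384 × (1.48 × 10¹¹) × (2.2 × 10⁻⁵)) = 0.02347 m = 23.47 mm
  Case 3: delta = (5 × 38300 × 3.46^4) / (384 × (7.35 × 10¹⁰) × 0.000214) = 0.004544 m = 4.544 mm
Ordering: 23.47 mm (case 2) > 4.544 mm (case 3) > 2.96 mm (case 1)
Final answer: 2, 3, 1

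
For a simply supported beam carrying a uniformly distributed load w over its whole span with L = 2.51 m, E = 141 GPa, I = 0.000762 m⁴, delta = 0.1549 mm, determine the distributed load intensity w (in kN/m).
Model: a simply supported beam carrying a uniformly distributed load w over its whole span, so delta = (5·w·L^4) / (384·E·I).
Solve for w: w = (384·delta·E·I) / (5·L^4).
Convert to SI units:
  E = 141 GPa = 1.41 × 10¹¹ Pa
  delta = 0.1549 mm = 0.0001549 m
Substitute:
  w = (384 × 0.0001549 × (1.41 × 10¹¹) × 0.000762) / (5 × 2.51^4)
  w = 32200 N/m
Convert: w = 32200 N/m = 32.2 kN/m
Final answer: w = 32.2 kN/m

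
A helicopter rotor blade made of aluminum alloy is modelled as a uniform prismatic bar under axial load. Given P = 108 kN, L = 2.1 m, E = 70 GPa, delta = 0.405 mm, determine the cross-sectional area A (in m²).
Model: a uniform prismatic bar under axial load, so delta = (P·L) / (A·E).
Solve for A: A = (P·L) / (delta·E).
Convert to SI units:
  P = 108 kN = 108000 N
  E = 70 GPa = 7 × 10¹⁰ Pa
  delta = 0.405 mm = 0.000405 m
Substitute:
  A = (108000 × 2.1) / (0.000405 × (7 × 10¹⁰))
  A = 0.008 m²
Final answer: A = 0.008 m²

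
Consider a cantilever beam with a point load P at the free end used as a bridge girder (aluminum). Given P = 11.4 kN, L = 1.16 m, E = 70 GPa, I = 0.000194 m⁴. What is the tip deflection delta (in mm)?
Model: a cantilever beam with a point load P at the free end, so delta = (P·L^3) / (3·E·I).
Convert to SI units:
  P = 11.4 kN = 11400 N
  E = 70 GPa = 7 × 10¹⁰ Pa
Substitute:
  delta = (11400 × 1.16^3) / (3 × (7 × 10¹⁰) × 0.000194)
  delta = 0.0004368 m
Convert: delta = 0.0004368 m = 0.4368 mm
Final answer: delta = 0.4368 mm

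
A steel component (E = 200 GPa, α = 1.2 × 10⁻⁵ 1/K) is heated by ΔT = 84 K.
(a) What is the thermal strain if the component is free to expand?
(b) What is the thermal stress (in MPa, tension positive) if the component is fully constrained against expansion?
(a) Free thermal strain ε_th = α·ΔT = (1.2 × 10⁻⁵) × 84 = 0.001008
(b) Fully constrained, the expansion is suppressed, so σ = -E·α·ΔT. Convert E = 200 GPa = 2 × 10¹¹ Pa.
  σ = -(2 × 10¹¹) × (1.2 × 10⁻⁵) × 84 = -2.016 × 10⁸ Pa = -201.6 MPa (compressive)
Final answer: (a) ε_th = 0.001008, (b) σ = -201.6 MPa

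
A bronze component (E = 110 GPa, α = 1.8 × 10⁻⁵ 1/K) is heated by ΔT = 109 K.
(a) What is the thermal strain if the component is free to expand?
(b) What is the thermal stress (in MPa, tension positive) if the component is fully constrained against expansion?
(a) Free thermal strain ε_th = α·ΔT = (1.8 × 10⁻⁵) × 109 = 0.001962
(b) Fully constrained, the expansion is suppressed, so σ = -E·α·ΔT. Convert E = 110 GPa = 1.1 × 10¹¹ Pa.
  σ = -(1.1 × 10¹¹) × (1.8 × 10⁻⁵) × 109 = -2.158 × 10⁸ Pa = -215.8 MPa (compressive)
Final answer: (a) ε_th = 0.001962, (b) σ = -215.8 MPa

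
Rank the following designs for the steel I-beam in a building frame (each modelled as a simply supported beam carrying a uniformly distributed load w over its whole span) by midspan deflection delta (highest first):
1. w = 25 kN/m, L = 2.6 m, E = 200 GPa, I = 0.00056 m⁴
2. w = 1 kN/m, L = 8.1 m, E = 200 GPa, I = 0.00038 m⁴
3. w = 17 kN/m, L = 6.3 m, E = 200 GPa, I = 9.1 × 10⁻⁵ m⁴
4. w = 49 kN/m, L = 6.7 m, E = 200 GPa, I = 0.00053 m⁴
Model: a simply supported beam carrying a uniformly distributed load w over its whole span, so delta = (5·w·L^4) / (384·E·I) (SI units).
  Case 1: delta = (5 × 25000 × 2.6^4) / (384 × (2 × 10¹¹) × 0.00056) = 0.0001328 m = 0.1328 mm
  Case 2: delta = (5 × 1000 × 8.1^4) / (384 × (2 × 10¹¹) × 0.00038) = 0.0007375 m = 0.7375 mm
  Case 3: delta = (5 × 17000 × 6.3^4) / (384 × (2 × 10¹¹) × (9.1 × 10⁻⁵)) = 0.01916 m = 19.16 mm
  Case 4: delta = (5 × 49000 × 6.7^4) / (384 × (2 × 10¹¹) × 0.00053) = 0.01213 m = 12.13 mm
Ordering: 19.16 mm (case 3) > 12.13 mm (case 4) > 0.7375 mm (case 2) > 0.1328 mm (case 1)
Final answer: 3, 4, 2, 1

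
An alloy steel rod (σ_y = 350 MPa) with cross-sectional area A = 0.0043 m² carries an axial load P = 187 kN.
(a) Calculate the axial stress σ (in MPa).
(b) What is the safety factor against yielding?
(a) Axial stress σ = P/A. Convert P = 187 kN = 187000 N.
  σ = 187000 / 0.0043 = 4.349 × 10⁷ Pa = 43.49 MPa
(b) Safety factor SF = σ_y/σ = 350 / 43.49 = 8.048
Final answer: (a) σ = 43.49 MPa, (b) SF = 8.048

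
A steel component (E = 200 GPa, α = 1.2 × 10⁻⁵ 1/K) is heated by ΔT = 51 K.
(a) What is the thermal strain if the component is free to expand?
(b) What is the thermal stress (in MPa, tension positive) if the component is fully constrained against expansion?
(a) Free thermal strain ε_th = α·ΔT = (1.2 × 10⁻⁵) × 51 = 0.000612
(b) Fully constrained, the expansion is suppressed, so σ = -E·α·ΔT. Convert E = 200 GPa = 2 × 10¹¹ Pa.
  σ = -(2 × 10¹¹) × (1.2 × 10⁻⁵) × 51 = -1.224 × 10⁸ Pa = -122.4 MPa (compressive)
Final answer: (a) ε_th = 0.000612, (b) σ = -122.4 MPa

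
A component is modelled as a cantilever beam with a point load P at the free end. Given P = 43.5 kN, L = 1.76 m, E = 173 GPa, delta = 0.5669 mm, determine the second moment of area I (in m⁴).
Model: a cantilever beam with a point load P at the free end, so delta = (P·L^3) / (3·E·I).
Solve for I: I = (P·L^3) / (3·delta·E).
Convert to SI units:
  P = 43.5 kN = 43500 N
  E = 173 GPa = 1.73 × 10¹¹ Pa
  delta = 0.5669 mm = 0.0005669 m
Substitute:
  I = (43500 × 1.76^3) / (3 × 0.0005669 × (1.73 × 10¹¹))
  I = 0.000806 m⁴
Final answer: I = 0.000806 m⁴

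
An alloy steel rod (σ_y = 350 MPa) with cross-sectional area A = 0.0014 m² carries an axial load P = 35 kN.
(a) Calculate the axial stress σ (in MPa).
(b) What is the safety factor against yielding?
(a) Axial stress σ = P/A. Convert P = 35 kN = 35000 N.
  σ = 35000 / 0.0014 = 2.5 × 10⁷ Pa = 25 MPa
(b) Safety factor SF = σ_y/σ = 350 / 25 = 14
Final answer: (a) σ = 25 MPa, (b) SF = 14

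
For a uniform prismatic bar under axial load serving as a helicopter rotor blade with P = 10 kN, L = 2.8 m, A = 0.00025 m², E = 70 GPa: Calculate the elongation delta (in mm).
Model: a uniform prismatic bar under axial load, so delta = (P·L) / (A·E).
Convert to SI units:
  P = 10 kN = 10000 N
  E = 70 GPa = 7 × 10¹⁰ Pa
Substitute:
  delta = (10000 × 2.8) / (0.00025 × (7 × 10¹⁰))
  delta = 0.0016 m
Convert: delta = 0.0016 m = 1.6 mm
Final answer: delta = 1.6 mm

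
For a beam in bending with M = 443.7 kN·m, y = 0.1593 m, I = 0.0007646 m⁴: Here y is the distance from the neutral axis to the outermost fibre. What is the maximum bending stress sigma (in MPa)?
Model: a beam in bending, so sigma = (M·y) / I.
Convert to SI units:
  M = 443.7 kN·m = 443700 N·m
Substitute:
  sigma = (443700 × 0.1593) / 0.0007646
  sigma = 9.244 × 10⁷ Pa
Convert: sigma = 9.244 × 10⁷ Pa = 92.44 MPa
Final answer: sigma = 92.44 MPa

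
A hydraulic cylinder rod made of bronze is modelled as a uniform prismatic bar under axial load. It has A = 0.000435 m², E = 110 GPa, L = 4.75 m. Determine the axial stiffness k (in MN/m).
Model: a uniform prismatic bar under axial load, so k = (A·E) / L.
Convert to SI units:
  E = 110 GPa = 1.1 × 10¹¹ Pa
Substitute:
  k = (0.000435 × (1.1 × 10¹¹)) / 4.75
  k = 1.007 × 10⁷ N/m
Convert: k = 1.007 × 10⁷ N/m = 10.07 MN/m
Final answer: k = 10.07 MN/m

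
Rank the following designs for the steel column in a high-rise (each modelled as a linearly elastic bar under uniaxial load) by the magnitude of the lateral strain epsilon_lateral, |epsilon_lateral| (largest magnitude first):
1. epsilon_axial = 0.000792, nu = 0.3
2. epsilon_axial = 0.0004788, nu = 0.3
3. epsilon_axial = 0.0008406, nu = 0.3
Model: a linearly elastic bar under uniaxial load, so epsilon_lateral = -nu·epsilon_axial (SI units).
  Case 1: epsilon_lateral = -(0.3 × 0.000792) = -0.0002376
  Case 2: epsilon_lateral = -(0.3 × 0.0004788) = -0.0001436
  Case 3: epsilon_lateral = -(0.3 × 0.0008406) = -0.0002522
Ordering by |epsilon_lateral|: 0.0002522 (case 3) > 0.0002376 (case 1) > 0.0001436 (case 2)
Final answer: 3, 1, 2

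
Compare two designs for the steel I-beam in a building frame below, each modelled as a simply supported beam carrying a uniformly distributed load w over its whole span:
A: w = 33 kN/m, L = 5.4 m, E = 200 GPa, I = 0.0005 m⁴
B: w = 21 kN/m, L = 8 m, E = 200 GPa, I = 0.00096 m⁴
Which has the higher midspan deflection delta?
Model: a simply supported beam carrying a uniformly distributed load w over its whole span, so delta = (5·w·L^4) / (384·E·I) (SI units).
  A: delta = (5 × 33000 × 5.4^4) / (384 × (2 × 10¹¹) × 0.0005) = 0.003654 m = 3.654 mm
  B: delta = (5 × 21000 × 8^4) / (384 × (2 × 10¹¹) × 0.00096) = 0.005833 m = 5.833 mm
5.833 mm > 3.654 mm, so B is larger.
Final answer: B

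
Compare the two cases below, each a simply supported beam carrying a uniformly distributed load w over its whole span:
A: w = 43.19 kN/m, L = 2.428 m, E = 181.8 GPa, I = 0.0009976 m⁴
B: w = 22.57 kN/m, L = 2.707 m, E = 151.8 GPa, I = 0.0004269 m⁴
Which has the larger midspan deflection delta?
Model: a simply supported beam carrying a uniformly distributed load w over its whole span, so delta = (5·w·L^4) / (384·E·I) (SI units).
  A: delta = (5 × 43190 × 2.428^4) / (384 × (1.818 × 10¹¹) × 0.0009976) = 0.0001078 m = 0.1078 mm
  B: delta = (5 × 22570 × 2.707^4) / (384 × (1.518 × 10¹¹) × 0.0004269) = 0.0002435 m = 0.2435 mm
0.2435 mm > 0.1078 mm, so B is larger.
Final answer: B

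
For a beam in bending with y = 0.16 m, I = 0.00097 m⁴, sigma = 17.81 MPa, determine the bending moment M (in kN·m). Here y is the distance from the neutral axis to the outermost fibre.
Model: a beam in bending, so sigma = (M·y) / I.
Solve for M: M = (sigma·I) / y.
Convert to SI units:
  sigma = 17.81 MPa = 1.781 × 10⁷ Pa
Substitute:
  M = ((1.781 × 10⁷) × 0.00097) / 0.16
  M = 108000 N·m
Convert: M = 108000 N·m = 108 kN·m
Final answer: M = 108 kN·m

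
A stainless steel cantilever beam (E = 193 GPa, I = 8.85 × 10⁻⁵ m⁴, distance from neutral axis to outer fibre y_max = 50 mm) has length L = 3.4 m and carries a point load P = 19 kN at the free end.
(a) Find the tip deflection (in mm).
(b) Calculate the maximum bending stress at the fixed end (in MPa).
(a) Tip deflection of a cantilever with an end point load: δ = P·L^3 / (3·E·I). Convert P = 19 kN = 19000 N, E = 193 GPa = 1.93 × 10¹¹ Pa.
  δ = (19000 × 3.4^3) / (3 × (1.93 × 10¹¹) × (8.85 × 10⁻⁵)) = 0.01457 m = 14.57 mm
(b) Maximum bending moment at the fixed end: M = P·L = 19000 × 3.4 = 64600 N·m. Convert y_max = 50 mm = 0.05 m.
  σ = M·y_max / I = (64600 × 0.05) / (8.85 × 10⁻⁵) = 3.65 × 10⁷ Pa = 36.5 MPa
Final answer: (a) δ = 14.57 mm, (b) σ = 36.5 MPa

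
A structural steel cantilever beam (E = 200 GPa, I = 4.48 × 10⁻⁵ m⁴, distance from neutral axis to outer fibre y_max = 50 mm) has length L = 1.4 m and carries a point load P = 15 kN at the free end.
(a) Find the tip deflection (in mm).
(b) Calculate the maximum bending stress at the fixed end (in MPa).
(a) Tip deflection of a cantilever with an end point load: δ = P·L^3 / (3·E·I). Convert P = 15 kN = 15000 N, E = 200 GPa = 2 × 10¹¹ Pa.
  δ = (15000 × 1.4^3) / (3 × (2 × 10¹¹) × (4.48 × 10⁻⁵)) = 0.001531 m = 1.531 mm
(b) Maximum bending moment at the fixed end: M = P·L = 15000 × 1.4 = 21000 N·m. Convert y_max = 50 mm = 0.05 m.
  σ = M·y_max / I = (21000 × 0.05) / (4.48 × 10⁻⁵) = 2.344 × 10⁷ Pa = 23.44 MPa
Final answer: (a) δ = 1.531 mm, (b) σ = 23.44 MPa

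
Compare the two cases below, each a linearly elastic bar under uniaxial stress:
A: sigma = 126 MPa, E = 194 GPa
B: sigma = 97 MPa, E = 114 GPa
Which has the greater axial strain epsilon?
Model: a linearly elastic bar under uniaxial stress, so epsilon = sigma / E (SI units).
  A: epsilon = (1.26 × 10⁸) / (1.94 × 10¹¹) = 0.0006495
  B: epsilon = (9.7 × 10⁷) / (1.14 × 10¹¹) = 0.0008509
0.0008509 > 0.0006495, so B is larger.
Final answer: B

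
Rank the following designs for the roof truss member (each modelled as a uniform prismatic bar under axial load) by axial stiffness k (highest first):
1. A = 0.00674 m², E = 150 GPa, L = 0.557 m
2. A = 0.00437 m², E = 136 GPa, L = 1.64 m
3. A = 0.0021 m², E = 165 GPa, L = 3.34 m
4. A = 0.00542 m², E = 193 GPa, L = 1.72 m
Model: a uniform prismatic bar under axial load, so k = (A·E) / L (SI units).
  Case 1: k = (0.00674 × (1.5 × 10¹¹)) / 0.557 = 1.815 × 10⁹ N/m = 1815 MN/m
  Case 2: k = (0.00437 × (1.36 × 10¹¹)) / 1.64 = 3.624 × 10⁸ N/m = 362.4 MN/m
  Case 3: k = (0.0021 × (1.65 × 10¹¹)) / 3.34 = 1.037 × 10⁸ N/m = 103.7 MN/m
  Case 4: k = (0.00542 × (1.93 × 10¹¹)) / 1.72 = 6.082 × 10⁸ N/m = 608.2 MN/m
Ordering: 1815 MN/m (case 1) > 608.2 MN/m (case 4) > 362.4 MN/m (case 2) > 103.7 MN/m (case 3)
Final answer: 1, 4, 2, 3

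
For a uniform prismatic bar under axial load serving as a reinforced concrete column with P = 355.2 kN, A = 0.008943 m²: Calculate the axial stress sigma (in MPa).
Model: a uniform prismatic bar under axial load, so sigma = P / A.
Convert to SI units:
  P = 355.2 kN = 355200 N
Substitute:
  sigma = 355200 / 0.008943
  sigma = 3.972 × 10⁷ Pa
Convert: sigma = 3.972 × 10⁷ Pa = 39.72 MPa
Final answer: sigma = 39.72 MPa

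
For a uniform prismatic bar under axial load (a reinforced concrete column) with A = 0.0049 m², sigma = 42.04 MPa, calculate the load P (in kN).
Model: a uniform prismatic bar under axial load, so sigma = P / A.
Solve for P: P = sigma·A.
Convert to SI units:
  sigma = 42.04 MPa = 4.204 × 10⁷ Pa
Substitute:
  P = (4.204 × 10⁷) × 0.0049
  P = 206000 N
Convert: P = 206000 N = 206 kN
Final answer: P = 206 kN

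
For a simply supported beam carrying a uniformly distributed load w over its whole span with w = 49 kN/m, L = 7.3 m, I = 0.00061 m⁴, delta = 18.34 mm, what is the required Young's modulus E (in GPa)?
Model: a simply supported beam carrying a uniformly distributed load w over its whole span, so delta = (5·w·L^4) / (384·E·I).
Solve for E: E = (5·w·L^4) / (384·delta·I).
Convert to SI units:
  w = 49 kN/m = 49000 N/m
  delta = 18.34 mm = 0.01834 m
Substitute:
  E = (5 × 49000 × 7.3^4) / (384 × 0.01834 × 0.00061)
  E = 1.62 × 10¹¹ Pa
Convert: E = 1.62 × 10¹¹ Pa = 162 GPa
Final answer: E = 162 GPa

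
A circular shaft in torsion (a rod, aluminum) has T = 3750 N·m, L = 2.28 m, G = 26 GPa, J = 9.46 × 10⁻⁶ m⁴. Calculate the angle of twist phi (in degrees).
Model: a circular shaft in torsion, so phi = (T·L) / (G·J).
Convert to SI units:
  G = 26 GPa = 2.6 × 10¹⁰ Pa
Substitute:
  phi = (3750 × 2.28) / ((2.6 × 10¹⁰) × (9.46 × 10⁻⁶))
  phi = 0.03476 rad
Convert to degrees: phi = 0.03476 × 180/π = 1.992°
Final answer: phi = 1.992°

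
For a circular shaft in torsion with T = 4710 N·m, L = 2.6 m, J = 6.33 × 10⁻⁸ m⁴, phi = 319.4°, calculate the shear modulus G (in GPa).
Model: a circular shaft in torsion, so phi = (T·L) / (G·J).
Solve for G: G = (T·L) / (phi·J).
Convert to SI units:
  phi = 319.4° = 5.575 rad
Substitute:
  G = (4710 × 2.6) / (5.575 × (6.33 × 10⁻⁸))
  G = 3.47 × 10¹⁰ Pa
Convert: G = 3.47 × 10¹⁰ Pa = 34.7 GPa
Final answer: G = 34.7 GPa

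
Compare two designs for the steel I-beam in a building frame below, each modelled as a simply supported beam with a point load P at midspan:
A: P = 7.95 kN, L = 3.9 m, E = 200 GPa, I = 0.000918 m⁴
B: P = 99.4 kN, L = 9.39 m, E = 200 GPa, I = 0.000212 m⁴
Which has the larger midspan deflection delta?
Model: a simply supported beam with a point load P at midspan, so delta = (P·L^3) / (48·E·I) (SI units).
  A: delta = (7950 × 3.9^3) / (48 × (2 × 10¹¹) × 0.000918) = 5.351 × 10⁻⁵ m = 0.05351 mm
  B: delta = (99400 × 9.39^3) / (48 × (2 × 10¹¹) × 0.000212) = 0.04044 m = 40.44 mm
40.44 mm > 0.05351 mm, so B is larger.
Final answer: B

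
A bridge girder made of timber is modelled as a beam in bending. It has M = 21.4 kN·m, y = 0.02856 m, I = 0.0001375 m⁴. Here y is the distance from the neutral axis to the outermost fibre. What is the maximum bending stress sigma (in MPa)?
Model: a beam in bending, so sigma = (M·y) / I.
Convert to SI units:
  M = 21.4 kN·m = 21400 N·m
Substitute:
  sigma = (21400 × 0.02856) / 0.0001375
  sigma = 4.445 × 10⁶ Pa
Convert: sigma = 4.445 × 10⁶ Pa = 4.445 MPa
Final answer: sigma = 4.445 MPa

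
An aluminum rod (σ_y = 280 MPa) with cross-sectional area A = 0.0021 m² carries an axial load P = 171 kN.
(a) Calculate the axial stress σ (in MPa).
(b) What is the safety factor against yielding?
(a) Axial stress σ = P/A. Convert P = 171 kN = 171000 N.
  σ = 171000 / 0.0021 = 8.143 × 10⁷ Pa = 81.43 MPa
(b) Safety factor SF = σ_y/σ = 280 / 81.43 = 3.439
Final answer: (a) σ = 81.43 MPa, (b) SF = 3.439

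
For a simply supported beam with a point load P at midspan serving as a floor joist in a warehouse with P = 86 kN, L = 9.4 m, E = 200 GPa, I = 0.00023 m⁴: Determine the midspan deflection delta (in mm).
Model: a simply supported beam with a point load P at midspan, so delta = (P·L^3) / (48·E·I).
Convert to SI units:
  P = 86 kN = 86000 N
  E = 200 GPa = 2 × 10¹¹ Pa
Substitute:
  delta = (86000 × 9.4^3) / (48 × (2 × 10¹¹) × 0.00023)
  delta = 0.03235 m
Convert: delta = 0.03235 m = 32.35 mm
Final answer: delta = 32.35 mm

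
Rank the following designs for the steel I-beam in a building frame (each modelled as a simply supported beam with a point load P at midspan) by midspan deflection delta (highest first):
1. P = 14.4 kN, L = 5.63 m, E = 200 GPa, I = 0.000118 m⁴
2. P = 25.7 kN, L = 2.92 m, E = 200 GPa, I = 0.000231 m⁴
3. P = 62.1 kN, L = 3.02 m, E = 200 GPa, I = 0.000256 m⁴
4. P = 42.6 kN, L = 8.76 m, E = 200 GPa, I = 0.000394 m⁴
Model: a simply supported beam with a point load P at midspan, so delta = (P·L^3) / (48·E·I) (SI units).
  Case 1: delta = (14400 × 5.63^3) / (48 × (2 × 10¹¹) × 0.000118) = 0.002268 m = 2.268 mm
  Case 2: delta = (25700 × 2.92^3) / (48 × (2 × 10¹¹) × 0.000231) = 0.0002885 m = 0.2885 mm
  Case 3: delta = (62100 × 3.02^3) / (48 × (2 × 10¹¹) × 0.000256) = 0.000696 m = 0.696 mm
  Case 4: delta = (42600 × 8.76^3) / (48 × (2 × 10¹¹) × 0.000394) = 0.007571 m = 7.571 mm
Ordering: 7.571 mm (case 4) > 2.268 mm (case 1) > 0.696 mm (case 3) > 0.2885 mm (case 2)
Final answer: 4, 1, 3, 2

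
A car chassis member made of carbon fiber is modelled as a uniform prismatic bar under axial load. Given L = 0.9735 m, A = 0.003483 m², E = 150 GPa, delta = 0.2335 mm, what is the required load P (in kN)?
Model: a uniform prismatic bar under axial load, so delta = (P·L) / (A·E).
Solve for P: P = (delta·A·E) / L.
Convert to SI units:
  E = 150 GPa = 1.5 × 10¹¹ Pa
  delta = 0.2335 mm = 0.0002335 m
Substitute:
  P = (0.0002335 × 0.003483 × (1.5 × 10¹¹)) / 0.9735
  P = 125300 N
Convert: P = 125300 N = 125.3 kN
Final answer: P = 125.3 kN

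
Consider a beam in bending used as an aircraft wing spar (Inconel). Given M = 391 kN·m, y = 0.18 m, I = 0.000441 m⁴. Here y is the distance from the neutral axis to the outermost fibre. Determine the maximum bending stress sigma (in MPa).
Model: a beam in bending, so sigma = (M·y) / I.
Convert to SI units:
  M = 391 kN·m = 391000 N·m
Substitute:
  sigma = (391000 × 0.18) / 0.000441
  sigma = 1.596 × 10⁸ Pa
Convert: sigma = 1.596 × 10⁸ Pa = 159.6 MPa
Final answer: sigma = 159.6 MPa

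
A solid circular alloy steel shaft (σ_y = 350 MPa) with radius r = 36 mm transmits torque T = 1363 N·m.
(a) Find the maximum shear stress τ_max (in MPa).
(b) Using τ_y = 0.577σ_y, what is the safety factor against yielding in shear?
(a) For a solid circular shaft, τ_max = T·r/J with J = π·r^4/2, i.e. τ_max = 2·T / (π·r^3). Convert r = 36 mm = 0.036 m.
  τ_max = (2 × 1363) / (π × 0.036^3) = 1.86 × 10⁷ Pa = 18.6 MPa
(b) τ_y = 0.577 × 350 = 201.95 MPa
  SF = τ_y/τ_max = 201.95 / 18.6 = 10.86
Final answer: (a) τ_max = 18.6 MPa, (b) SF = 10.86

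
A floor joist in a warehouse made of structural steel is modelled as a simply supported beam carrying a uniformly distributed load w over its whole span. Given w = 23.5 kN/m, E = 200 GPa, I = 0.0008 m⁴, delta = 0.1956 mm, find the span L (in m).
Model: a simply supported beam carrying a uniformly distributed load w over its whole span, so delta = (5·w·L^4) / (384·E·I).
Solve for L: L = ((384·delta·E·I) / (5·w))^(1/4).
Convert to SI units:
  w = 23.5 kN/m = 23500 N/m
  E = 200 GPa = 2 × 10¹¹ Pa
  delta = 0.1956 mm = 0.0001956 m
Substitute:
  L = ((384 × 0.0001956 × (2 × 10¹¹) × 0.0008) / (5 × 23500))^(1/4)
  L = 3.18 m
Final answer: L = 3.18 m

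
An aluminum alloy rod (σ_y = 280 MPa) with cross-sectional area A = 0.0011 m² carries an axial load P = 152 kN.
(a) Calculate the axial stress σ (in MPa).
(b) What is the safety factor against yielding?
(a) Axial stress σ = P/A. Convert P = 152 kN = 152000 N.
  σ = 152000 / 0.0011 = 1.382 × 10⁸ Pa = 138.2 MPa
(b) Safety factor SF = σ_y/σ = 280 / 138.2 = 2.026
Final answer: (a) σ = 138.2 MPa, (b) SF = 2.026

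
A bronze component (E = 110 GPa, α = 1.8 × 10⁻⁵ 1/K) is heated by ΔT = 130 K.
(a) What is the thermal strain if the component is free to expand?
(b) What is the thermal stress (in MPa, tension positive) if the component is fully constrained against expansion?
(a) Free thermal strain ε_th = α·ΔT = (1.8 × 10⁻⁵) × 130 = 0.00234
(b) Fully constrained, the expansion is suppressed, so σ = -E·α·ΔT. Convert E = 110 GPa = 1.1 × 10¹¹ Pa.
  σ = -(1.1 × 10¹¹) × (1.8 × 10⁻⁵) × 130 = -2.574 × 10⁸ Pa = -257.4 MPa (compressive)
Final answer: (a) ε_th = 0.00234, (b) σ = -257.4 MPa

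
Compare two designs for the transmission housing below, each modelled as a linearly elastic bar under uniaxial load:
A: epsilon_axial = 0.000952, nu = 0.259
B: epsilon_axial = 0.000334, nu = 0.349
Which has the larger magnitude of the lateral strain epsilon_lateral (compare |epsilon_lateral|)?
Model: a linearly elastic bar under uniaxial load, so epsilon_lateral = -nu·epsilon_axial (SI units).
  A: epsilon_lateral = -(0.259 × 0.000952) = -0.0002466
  B: epsilon_lateral = -(0.349 × 0.000334) = -0.0001166
|epsilon_lateral|: A = 0.0002466, B = 0.0001166, so A is larger in magnitude.
Final answer: A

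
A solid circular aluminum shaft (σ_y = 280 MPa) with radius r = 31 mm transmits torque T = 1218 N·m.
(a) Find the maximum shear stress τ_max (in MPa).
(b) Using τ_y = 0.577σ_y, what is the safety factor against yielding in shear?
(a) For a solid circular shaft, τ_max = T·r/J with J = π·r^4/2, i.e. τ_max = 2·T / (π·r^3). Convert r = 31 mm = 0.031 m.
  τ_max = (2 × 1218) / (π × 0.031^3) = 2.603 × 10⁷ Pa = 26.03 MPa
(b) τ_y = 0.577 × 280 = 161.56 MPa
  SF = τ_y/τ_max = 161.56 / 26.03 = 6.207
Final answer: (a) τ_max = 26.03 MPa, (b) SF = 6.207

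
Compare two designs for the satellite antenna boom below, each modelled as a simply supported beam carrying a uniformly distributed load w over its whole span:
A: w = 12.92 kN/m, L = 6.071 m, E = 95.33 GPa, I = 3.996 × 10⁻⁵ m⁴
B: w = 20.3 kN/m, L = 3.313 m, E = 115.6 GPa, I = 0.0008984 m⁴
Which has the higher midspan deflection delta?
Model: a simply supported beam carrying a uniformly distributed load w over its whole span, so delta = (5·w·L^4) / (384·E·I) (SI units).
  A: delta = (5 × 12920 × 6.071^4) / (384 × (9.533 × 10¹⁰) × (3.996 × 10⁻⁵)) = 0.05999 m = 59.99 mm
  B: delta = (5 × 20300 × 3.313^4) / (384 × (1.156 × 10¹¹) × 0.0008984) = 0.0003066 m = 0.3066 mm
59.99 mm > 0.3066 mm, so A is larger.
Final answer: A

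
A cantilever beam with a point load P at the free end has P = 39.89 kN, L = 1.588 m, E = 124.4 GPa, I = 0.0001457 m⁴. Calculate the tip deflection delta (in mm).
Model: a cantilever beam with a point load P at the free end, so delta = (P·L^3) / (3·E·I).
Convert to SI units:
  P = 39.89 kN = 39890 N
  E = 124.4 GPa = 1.244 × 10¹¹ Pa
Substitute:
  delta = (39890 × 1.588^3) / (3 × (1.244 × 10¹¹) × 0.0001457)
  delta = 0.002938 m
Convert: delta = 0.002938 m = 2.938 mm
Final answer: delta = 2.938 mm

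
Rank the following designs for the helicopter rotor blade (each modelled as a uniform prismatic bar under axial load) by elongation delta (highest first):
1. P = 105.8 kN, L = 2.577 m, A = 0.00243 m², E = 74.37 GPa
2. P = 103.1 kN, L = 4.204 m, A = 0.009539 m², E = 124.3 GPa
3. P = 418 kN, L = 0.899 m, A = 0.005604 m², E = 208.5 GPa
Model: a uniform prismatic bar under axial load, so delta = (P·L) / (A·E) (SI units).
  Case 1: delta = (105800 × 2.577) / (0.00243 × (7.437 × 10¹⁰)) = 0.001509 m = 1.509 mm
  Case 2: delta = (103100 × 4.204) / (0.009539 × (1.243 × 10¹¹)) = 0.0003656 m = 0.3656 mm
  Case 3: delta = (418000 × 0.899) / (0.005604 × (2.085 × 10¹¹)) = 0.0003216 m = 0.3216 mm
Ordering: 1.509 mm (case 1) > 0.3656 mm (case 2) > 0.3216 mm (case 3)
Final answer: 1, 2, 3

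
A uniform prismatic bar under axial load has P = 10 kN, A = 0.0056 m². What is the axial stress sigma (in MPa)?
Model: a uniform prismatic bar under axial load, so sigma = P / A.
Convert to SI units:
  P = 10 kN = 10000 N
Substitute:
  sigma = 10000 / 0.0056
  sigma = 1.786 × 10⁶ Pa
Convert: sigma = 1.786 × 10⁶ Pa = 1.786 MPa
Final answer: sigma = 1.786 MPa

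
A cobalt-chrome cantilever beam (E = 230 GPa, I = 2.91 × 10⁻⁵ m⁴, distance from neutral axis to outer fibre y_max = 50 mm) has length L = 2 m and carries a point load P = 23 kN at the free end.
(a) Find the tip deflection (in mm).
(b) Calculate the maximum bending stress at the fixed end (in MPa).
(a) Tip deflection of a cantilever with an end point load: δ = P·L^3 / (3·E·I). Convert P = 23 kN = 23000 N, E = 230 GPa = 2.3 × 10¹¹ Pa.
  δ = (23000 × 2^3) / (3 × (2.3 × 10¹¹) × (2.91 × 10⁻⁵)) = 0.009164 m = 9.164 mm
(b) Maximum bending moment at the fixed end: M = P·L = 23000 × 2 = 46000 N·m. Convert y_max = 50 mm = 0.05 m.
  σ = M·y_max / I = (46000 × 0.05) / (2.91 × 10⁻⁵) = 7.904 × 10⁷ Pa = 79.04 MPa
Final answer: (a) δ = 9.164 mm, (b) σ = 79.04 MPa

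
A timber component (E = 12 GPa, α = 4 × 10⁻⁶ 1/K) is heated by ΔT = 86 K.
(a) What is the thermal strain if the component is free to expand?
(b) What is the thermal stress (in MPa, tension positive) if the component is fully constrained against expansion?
(a) Free thermal strain ε_th = α·ΔT = (4 × 10⁻⁶) × 86 = 0.000344
(b) Fully constrained, the expansion is suppressed, so σ = -E·α·ΔT. Convert E = 12 GPa = 1.2 × 10¹⁰ Pa.
  σ = -(1.2 × 10¹⁰) × (4 × 10⁻⁶) × 86 = -4.128 × 10⁶ Pa = -4.128 MPa (compressive)
Final answer: (a) ε_th = 0.000344, (b) σ = -4.128 MPa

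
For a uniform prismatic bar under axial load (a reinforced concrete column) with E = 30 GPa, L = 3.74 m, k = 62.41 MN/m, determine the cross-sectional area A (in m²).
Model: a uniform prismatic bar under axial load, so k = (A·E) / L.
Solve for A: A = (k·L) / E.
Convert to SI units:
  E = 30 GPa = 3 × 10¹⁰ Pa
  k = 62.41 MN/m = 6.241 × 10⁷ N/m
Substitute:
  A = ((6.241 × 10⁷) × 3.74) / (3 × 10¹⁰)
  A = 0.00778 m²
Final answer: A = 0.00778 m²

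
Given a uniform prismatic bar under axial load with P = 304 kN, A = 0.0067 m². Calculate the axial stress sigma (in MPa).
Model: a uniform prismatic bar under axial load, so sigma = P / A.
Convert to SI units:
  P = 304 kN = 304000 N
Substitute:
  sigma = 304000 / 0.0067
  sigma = 4.537 × 10⁷ Pa
Convert: sigma = 4.537 × 10⁷ Pa = 45.37 MPa
Final answer: sigma = 45.37 MPa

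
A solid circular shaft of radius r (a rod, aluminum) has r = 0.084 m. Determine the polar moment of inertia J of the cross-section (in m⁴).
Model: a solid circular shaft of radius r, so J = (π·r^4) / 2.
Substitute:
  J = (π × 0.084^4) / 2
  J = 7.821 × 10⁻⁵ m⁴
Final answer: J = 7.821 × 10⁻⁵ m⁴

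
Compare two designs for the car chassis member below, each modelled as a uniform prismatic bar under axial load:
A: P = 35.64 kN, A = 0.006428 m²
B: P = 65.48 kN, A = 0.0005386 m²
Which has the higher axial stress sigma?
Model: a uniform prismatic bar under axial load, so sigma = P / A (SI units).
  A: sigma = 35640 / 0.006428 = 5.544 × 10⁶ Pa = 5.544 MPa
  B: sigma = 65480 / 0.0005386 = 1.216 × 10⁸ Pa = 121.6 MPa
121.6 MPa > 5.544 MPa, so B is larger.
Final answer: B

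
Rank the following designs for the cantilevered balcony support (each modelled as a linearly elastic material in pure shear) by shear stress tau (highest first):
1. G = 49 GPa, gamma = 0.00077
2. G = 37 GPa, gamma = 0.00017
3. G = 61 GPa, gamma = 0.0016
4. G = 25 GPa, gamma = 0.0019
Model: a linearly elastic material in pure shear, so tau = G·gamma (SI units).
  Case 1: tau = (4.9 × 10¹⁰) × 0.00077 = 3.773 × 10⁷ Pa = 37.73 MPa
  Case 2: tau = (3.7 × 10¹⁰) × 0.00017 = 6.29 × 10⁶ Pa = 6.29 MPa
  Case 3: tau = (6.1 × 10¹⁰) × 0.0016 = 9.76 × 10⁷ Pa = 97.6 MPa
  Case 4: tau = (2.5 × 10¹⁰) × 0.0019 = 4.75 × 10⁷ Pa = 47.5 MPa
Ordering: 97.6 MPa (case 3) > 47.5 MPa (case 4) > 37.73 MPa (case 1) > 6.29 MPa (case 2)
Final answer: 3, 4, 1, 2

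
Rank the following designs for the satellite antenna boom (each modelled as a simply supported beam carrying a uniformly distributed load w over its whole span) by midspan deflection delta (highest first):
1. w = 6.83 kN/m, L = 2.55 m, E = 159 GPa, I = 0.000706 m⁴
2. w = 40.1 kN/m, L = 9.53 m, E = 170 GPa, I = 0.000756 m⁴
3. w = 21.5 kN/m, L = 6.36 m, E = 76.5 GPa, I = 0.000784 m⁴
Model: a simply supported beam carrying a uniformly distributed load w over its whole span, so delta = (5·w·L^4) / (384·E·I) (SI units).
  Case 1: delta = (5 × 6830 × 2.55^4) / (384 × (1.59 × 10¹¹) × 0.000706) = 3.35 × 10⁻⁵ m = 0.0335 mm
  Case 2: delta = (5 × 40100 × 9.53^4) / (384 × (1.7 × 10¹¹) × 0.000756) = 0.03351 m = 33.51 mm
  Case 3: delta = (5 × 21500 × 6.36^4) / (384 × (7.65 × 10¹⁰) × 0.000784) = 0.007637 m = 7.637 mm
Ordering: 33.51 mm (case 2) > 7.637 mm (case 3) > 0.0335 mm (case 1)
Final answer: 2, 3, 1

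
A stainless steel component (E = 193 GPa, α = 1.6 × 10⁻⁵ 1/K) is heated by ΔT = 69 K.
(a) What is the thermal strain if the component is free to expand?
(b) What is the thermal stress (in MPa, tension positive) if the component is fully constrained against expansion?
(a) Free thermal strain ε_th = α·ΔT = (1.6 × 10⁻⁵) × 69 = 0.001104
(b) Fully constrained, the expansion is suppressed, so σ = -E·α·ΔT. Convert E = 193 GPa = 1.93 × 10¹¹ Pa.
  σ = -(1.93 × 10¹¹) × (1.6 × 10⁻⁵) × 69 = -2.131 × 10⁸ Pa = -213.1 MPa (compressive)
Final answer: (a) ε_th = 0.001104, (b) σ = -213.1 MPa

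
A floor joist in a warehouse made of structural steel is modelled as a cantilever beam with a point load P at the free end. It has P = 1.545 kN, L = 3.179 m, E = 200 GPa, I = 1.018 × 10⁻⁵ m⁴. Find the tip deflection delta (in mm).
Model: a cantilever beam with a point load P at the free end, so delta = (P·L^3) / (3·E·I).
Convert to SI units:
  P = 1.545 kN = 1545 N
  E = 200 GPa = 2 × 10¹¹ Pa
Substitute:
  delta = (1545 × 3.179^3) / (3 × (2 × 10¹¹) × (1.018 × 10⁻⁵))
  delta = 0.008126 m
Convert: delta = 0.008126 m = 8.126 mm
Final answer: delta = 8.126 mm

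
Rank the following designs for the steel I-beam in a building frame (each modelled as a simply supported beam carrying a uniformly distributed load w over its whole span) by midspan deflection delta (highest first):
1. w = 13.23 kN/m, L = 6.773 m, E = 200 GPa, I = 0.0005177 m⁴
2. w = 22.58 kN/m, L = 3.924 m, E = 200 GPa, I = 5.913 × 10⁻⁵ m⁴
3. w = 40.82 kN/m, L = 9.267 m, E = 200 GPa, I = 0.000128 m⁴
Model: a simply supported beam carrying a uniformly distributed load w over its whole span, so delta = (5·w·L^4) / (384·E·I) (SI units).
  Case 1: delta = (5 × 13230 × 6.773^4) / (384 × (2 × 10¹¹) × 0.0005177) = 0.003501 m = 3.501 mm
  Case 2: delta = (5 × 22580 × 3.924^4) / (384 × (2 × 10¹¹) × (5.913 × 10⁻⁵)) = 0.005894 m = 5.894 mm
  Case 3: delta = (5 × 40820 × 9.267^4) / (384 × (2 × 10¹¹) × 0.000128) = 0.1531 m = 153.1 mm
Ordering: 153.1 mm (case 3) > 5.894 mm (case 2) > 3.501 mm (case 1)
Final answer: 3, 2, 1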